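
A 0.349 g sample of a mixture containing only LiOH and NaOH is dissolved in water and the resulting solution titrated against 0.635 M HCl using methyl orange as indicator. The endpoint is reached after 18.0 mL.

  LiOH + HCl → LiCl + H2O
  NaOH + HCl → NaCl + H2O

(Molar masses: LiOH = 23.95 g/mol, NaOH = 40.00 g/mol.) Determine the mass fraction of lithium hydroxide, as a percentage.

n(HCl) = 0.0180 × 0.635 = 0.0114 mol
Let x = n(LiOH), y = n(NaOH).
Titrant: 1x + 1y = 0.0114;  mass: 23.95x + 40.00y = 0.349
Solving, x = 6.74 × 10^-3 mol, y = 4.69 × 10^-3 mol
mass of LiOH = 6.74 × 10^-3 × 23.95 = 0.161 g
% LiOH = 0.161 / 0.349 × 100 = 46.3 %

46.3 %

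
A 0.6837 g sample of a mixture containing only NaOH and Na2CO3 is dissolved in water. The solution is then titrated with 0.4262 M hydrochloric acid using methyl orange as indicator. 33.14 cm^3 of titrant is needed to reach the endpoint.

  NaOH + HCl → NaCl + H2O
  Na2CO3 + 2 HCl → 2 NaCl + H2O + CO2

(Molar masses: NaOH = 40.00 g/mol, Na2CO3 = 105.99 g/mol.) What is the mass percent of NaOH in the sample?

n(HCl) = 0.03314 × 0.4262 = 0.01412 mol
Let x = n(NaOH), y = n(Na2CO3).
Titrant: 1x + 2y = 0.01412;  mass: 40.00x + 105.99y = 0.6837
Solving, x = 4.988 × 10^-3 mol, y = 4.568 × 10^-3 mol
mass of NaOH = 4.988 × 10^-3 × 40.00 = 0.1995 g
% NaOH = 0.1995 / 0.6837 × 100 = 29.18 %

29.18 %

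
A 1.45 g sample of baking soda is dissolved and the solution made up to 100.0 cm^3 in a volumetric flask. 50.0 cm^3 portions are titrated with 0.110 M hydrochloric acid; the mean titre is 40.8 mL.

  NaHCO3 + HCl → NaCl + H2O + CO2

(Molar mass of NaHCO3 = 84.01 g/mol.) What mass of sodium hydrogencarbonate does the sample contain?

0.754 g

n(HCl) per titration = 0.0408 × 0.110 = 4.49 × 10^-3 mol
n(NaHCO3) in each aliquot = 4.49 × 10^-3 mol (1:1 ratio)
n(NaHCO3) in the whole flask = 4.49 × 10^-3 × 100.0/50.0 = 8.98 × 10^-3 mol
mass of NaHCO3 = 8.98 × 10^-3 × 84.01 = 0.754 g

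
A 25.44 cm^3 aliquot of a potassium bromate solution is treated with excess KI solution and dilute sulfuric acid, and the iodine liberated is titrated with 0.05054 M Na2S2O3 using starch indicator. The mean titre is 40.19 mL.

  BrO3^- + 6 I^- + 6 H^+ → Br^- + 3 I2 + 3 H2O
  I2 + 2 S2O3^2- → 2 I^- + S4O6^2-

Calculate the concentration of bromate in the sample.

n(S2O3^2-) = 0.04019 × 0.05054 = 2.031 × 10^-3 mol
n(I2) = n(S2O3^2-)/2 = 1.016 × 10^-3 mol
From the 1:3 ratio, n(BrO3^-) in the aliquot = 1/3 × 1.016 × 10^-3 = 3.385 × 10^-4 mol
[BrO3^-] = 3.385 × 10^-4 / 0.02544 = 0.01331 mol/L

0.01331 M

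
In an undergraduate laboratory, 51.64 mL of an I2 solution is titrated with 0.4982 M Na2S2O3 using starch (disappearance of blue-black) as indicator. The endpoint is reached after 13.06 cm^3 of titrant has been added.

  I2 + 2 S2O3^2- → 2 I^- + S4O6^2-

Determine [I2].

0.06300 M

n(Na2S2O3) = 0.01306 L × 0.4982 mol/L = 6.506 × 10^-3 mol
From the 1:2 mole ratio, n(I2) = 1/2 × 6.506 × 10^-3 = 3.253 × 10^-3 mol
[I2] = 3.253 × 10^-3 mol / 0.05164 L = 0.06300 mol/L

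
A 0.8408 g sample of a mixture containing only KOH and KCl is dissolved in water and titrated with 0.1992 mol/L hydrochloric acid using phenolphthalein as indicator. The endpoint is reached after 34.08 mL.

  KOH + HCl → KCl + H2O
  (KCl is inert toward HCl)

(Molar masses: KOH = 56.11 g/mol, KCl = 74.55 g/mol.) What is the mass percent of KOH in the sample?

45.30 %

n(HCl) = 0.03408 × 0.1992 = 6.789 × 10^-3 mol
Let x = n(KOH), y = n(KCl).
Titrant: 1x = 6.789 × 10^-3;  mass: 56.11x + 74.55y = 0.8408
Solving, x = 6.789 × 10^-3 mol, y = 6.169 × 10^-3 mol
mass of KOH = 6.789 × 10^-3 × 56.11 = 0.3809 g
% KOH = 0.3809 / 0.8408 × 100 = 45.30 %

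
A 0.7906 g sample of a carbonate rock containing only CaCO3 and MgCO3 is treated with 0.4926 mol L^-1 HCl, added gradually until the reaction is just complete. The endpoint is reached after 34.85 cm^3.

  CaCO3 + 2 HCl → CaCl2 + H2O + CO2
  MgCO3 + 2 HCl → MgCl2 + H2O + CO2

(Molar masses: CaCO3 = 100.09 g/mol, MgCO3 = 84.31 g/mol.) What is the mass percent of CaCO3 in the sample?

n(HCl) = 0.03485 × 0.4926 = 0.01717 mol
Let x = n(CaCO3), y = n(MgCO3).
Titrant: 2x + 2y = 0.01717;  mass: 100.09x + 84.31y = 0.7906
Solving, x = 4.241 × 10^-3 mol, y = 4.343 × 10^-3 mol
mass of CaCO3 = 4.241 × 10^-3 × 100.09 = 0.4245 g
% CaCO3 = 0.4245 / 0.7906 × 100 = 53.69 %

53.69 %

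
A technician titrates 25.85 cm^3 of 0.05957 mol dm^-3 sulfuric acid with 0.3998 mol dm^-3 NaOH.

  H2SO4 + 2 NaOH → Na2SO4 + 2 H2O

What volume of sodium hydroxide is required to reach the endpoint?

7.703 mL

n(H2SO4) = 0.02585 L × 0.05957 mol/L = 1.540 × 10^-3 mol
From the 2:1 stoichiometry, n(NaOH) = 2/1 × 1.540 × 10^-3 = 3.080 × 10^-3 mol
V(NaOH) = 3.080 × 10^-3 mol / 0.3998 mol/L = 0.007703 L = 7.703 mL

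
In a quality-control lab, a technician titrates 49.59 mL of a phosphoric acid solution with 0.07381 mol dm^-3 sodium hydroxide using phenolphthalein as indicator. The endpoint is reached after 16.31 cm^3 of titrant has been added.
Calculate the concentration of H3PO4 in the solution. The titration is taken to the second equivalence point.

0.01214 mol/L

H3PO4 + 2 NaOH → Na2HPO4 + 2 H2O
n(NaOH) = 0.01631 L × 0.07381 mol/L = 1.204 × 10^-3 mol
From the 1:2 mole ratio, n(H3PO4) = 1/2 × 1.204 × 10^-3 = 6.019 × 10^-4 mol
[H3PO4] = 6.019 × 10^-4 mol / 0.04959 L = 0.01214 mol/L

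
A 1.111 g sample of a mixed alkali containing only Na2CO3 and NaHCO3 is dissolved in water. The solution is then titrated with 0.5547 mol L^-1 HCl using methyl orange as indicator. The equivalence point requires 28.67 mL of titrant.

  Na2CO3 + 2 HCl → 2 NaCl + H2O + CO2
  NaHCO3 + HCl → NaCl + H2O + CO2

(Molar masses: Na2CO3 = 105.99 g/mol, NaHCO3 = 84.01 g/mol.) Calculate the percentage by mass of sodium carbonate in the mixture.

n(HCl) = 0.02867 × 0.5547 = 0.01590 mol
Let x = n(Na2CO3), y = n(NaHCO3).
Titrant: 2x + 1y = 0.01590;  mass: 105.99x + 84.01y = 1.111
Solving, x = 3.628 × 10^-3 mol, y = 8.648 × 10^-3 mol
mass of Na2CO3 = 3.628 × 10^-3 × 105.99 = 0.3845 g
% Na2CO3 = 0.3845 / 1.111 × 100 = 34.61 %

34.61 %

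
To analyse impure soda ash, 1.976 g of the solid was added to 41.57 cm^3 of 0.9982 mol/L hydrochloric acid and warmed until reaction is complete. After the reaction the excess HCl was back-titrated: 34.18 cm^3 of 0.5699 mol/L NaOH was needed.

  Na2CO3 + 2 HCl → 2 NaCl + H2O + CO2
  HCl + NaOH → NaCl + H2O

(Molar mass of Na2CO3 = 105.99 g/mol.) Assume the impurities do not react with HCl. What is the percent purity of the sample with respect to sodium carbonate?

59.05 %

n(HCl) added = 0.04157 × 0.9982 = 0.04150 mol
n(NaOH) used in back-titration = 0.03418 × 0.5699 = 0.01948 mol
n(HCl) left over = 0.01948 mol (1:1 ratio)
n(HCl) consumed by analyte = 0.04150 − 0.01948 = 0.02202 mol
From the 1:2 ratio, n(Na2CO3) = 1/2 × 0.02202 = 0.01101 mol
mass of Na2CO3 = 0.01101 × 105.99 = 1.167 g
% Na2CO3 = 1.167 / 1.976 × 100 = 59.05 %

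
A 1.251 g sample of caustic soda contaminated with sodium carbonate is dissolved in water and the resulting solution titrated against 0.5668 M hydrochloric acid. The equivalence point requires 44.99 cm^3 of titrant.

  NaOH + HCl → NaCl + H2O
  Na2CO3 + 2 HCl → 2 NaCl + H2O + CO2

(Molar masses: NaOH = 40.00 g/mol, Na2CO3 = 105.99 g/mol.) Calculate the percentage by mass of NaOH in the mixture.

24.70 %

n(HCl) = 0.04499 × 0.5668 = 0.02550 mol
Let x = n(NaOH), y = n(Na2CO3).
Titrant: 1x + 2y = 0.02550;  mass: 40.00x + 105.99y = 1.251
Solving, x = 7.725 × 10^-3 mol, y = 8.888 × 10^-3 mol
mass of NaOH = 7.725 × 10^-3 × 40.00 = 0.3090 g
% NaOH = 0.3090 / 1.251 × 100 = 24.70 %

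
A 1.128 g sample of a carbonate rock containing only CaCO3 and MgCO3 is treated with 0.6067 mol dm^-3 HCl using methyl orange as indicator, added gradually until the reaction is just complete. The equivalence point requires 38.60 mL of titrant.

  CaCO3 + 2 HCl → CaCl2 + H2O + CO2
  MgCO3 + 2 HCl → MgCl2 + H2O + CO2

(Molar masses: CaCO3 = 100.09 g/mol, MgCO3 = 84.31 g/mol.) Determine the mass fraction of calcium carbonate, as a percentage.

79.17 %

n(HCl) = 0.03860 × 0.6067 = 0.02342 mol
Let x = n(CaCO3), y = n(MgCO3).
Titrant: 2x + 2y = 0.02342;  mass: 100.09x + 84.31y = 1.128
Solving, x = 8.922 × 10^-3 mol, y = 2.787 × 10^-3 mol
mass of CaCO3 = 8.922 × 10^-3 × 100.09 = 0.8930 g
% CaCO3 = 0.8930 / 1.128 × 100 = 79.17 %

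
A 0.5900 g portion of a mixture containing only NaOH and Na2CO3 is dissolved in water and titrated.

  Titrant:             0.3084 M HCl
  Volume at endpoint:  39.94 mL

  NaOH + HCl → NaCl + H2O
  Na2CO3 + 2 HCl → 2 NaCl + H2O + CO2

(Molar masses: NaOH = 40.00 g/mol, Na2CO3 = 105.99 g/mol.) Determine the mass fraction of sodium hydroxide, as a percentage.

32.75 %

n(HCl) = 0.03994 × 0.3084 = 0.01232 mol
Let x = n(NaOH), y = n(Na2CO3).
Titrant: 1x + 2y = 0.01232;  mass: 40.00x + 105.99y = 0.5900
Solving, x = 4.830 × 10^-3 mol, y = 3.744 × 10^-3 mol
mass of NaOH = 4.830 × 10^-3 × 40.00 = 0.1932 g
% NaOH = 0.1932 / 0.5900 × 100 = 32.75 %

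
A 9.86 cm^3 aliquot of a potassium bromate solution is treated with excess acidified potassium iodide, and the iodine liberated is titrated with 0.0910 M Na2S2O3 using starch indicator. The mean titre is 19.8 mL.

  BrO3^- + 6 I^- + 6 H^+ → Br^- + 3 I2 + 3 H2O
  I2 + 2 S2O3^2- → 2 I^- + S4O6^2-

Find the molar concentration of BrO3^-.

n(S2O3^2-) = 0.0198 × 0.0910 = 1.80 × 10^-3 mol
n(I2) = n(S2O3^2-)/2 = 9.01 × 10^-4 mol
From the 1:3 ratio, n(BrO3^-) in the aliquot = 1/3 × 9.01 × 10^-4 = 3.00 × 10^-4 mol
[BrO3^-] = 3.00 × 10^-4 / 0.00986 = 0.0305 mol/L

0.0305 M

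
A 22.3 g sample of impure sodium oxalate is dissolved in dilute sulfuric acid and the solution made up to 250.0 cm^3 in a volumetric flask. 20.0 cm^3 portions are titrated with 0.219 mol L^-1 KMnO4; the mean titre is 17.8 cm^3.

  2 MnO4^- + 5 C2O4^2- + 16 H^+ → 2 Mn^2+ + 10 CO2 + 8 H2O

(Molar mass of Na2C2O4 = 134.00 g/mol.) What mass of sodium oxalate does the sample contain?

16.3 g

n(KMnO4) per titration = 0.0178 × 0.219 = 3.90 × 10^-3 mol
From the 5:2 ratio, n(Na2C2O4) in each aliquot = 5/2 × 3.90 × 10^-3 = 9.75 × 10^-3 mol
n(Na2C2O4) in the whole flask = 9.75 × 10^-3 × 250.0/20.0 = 0.122 mol
mass of Na2C2O4 = 0.122 × 134.00 = 16.3 g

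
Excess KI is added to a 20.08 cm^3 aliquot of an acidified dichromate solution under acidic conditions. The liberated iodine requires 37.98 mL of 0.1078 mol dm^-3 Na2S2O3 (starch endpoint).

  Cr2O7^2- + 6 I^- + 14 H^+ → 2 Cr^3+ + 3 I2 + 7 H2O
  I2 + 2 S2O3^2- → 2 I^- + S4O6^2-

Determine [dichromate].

0.03398 mol/L

n(S2O3^2-) = 0.03798 × 0.1078 = 4.094 × 10^-3 mol
n(I2) = n(S2O3^2-)/2 = 2.047 × 10^-3 mol
From the 1:3 ratio, n(Cr2O7^2-) in the aliquot = 1/3 × 2.047 × 10^-3 = 6.824 × 10^-4 mol
[Cr2O7^2-] = 6.824 × 10^-4 / 0.02008 = 0.03398 mol/L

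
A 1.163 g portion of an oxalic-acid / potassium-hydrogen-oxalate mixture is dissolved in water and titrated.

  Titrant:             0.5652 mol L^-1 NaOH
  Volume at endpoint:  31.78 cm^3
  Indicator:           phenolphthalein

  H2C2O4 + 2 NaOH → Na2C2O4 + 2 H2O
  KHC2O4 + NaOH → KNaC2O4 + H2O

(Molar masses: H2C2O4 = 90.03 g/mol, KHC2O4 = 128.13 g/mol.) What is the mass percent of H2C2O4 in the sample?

53.02 %

n(NaOH) = 0.03178 × 0.5652 = 0.01796 mol
Let x = n(H2C2O4), y = n(KHC2O4).
Titrant: 2x + 1y = 0.01796;  mass: 90.03x + 128.13y = 1.163
Solving, x = 6.849 × 10^-3 mol, y = 4.264 × 10^-3 mol
mass of H2C2O4 = 6.849 × 10^-3 × 90.03 = 0.6166 g
% H2C2O4 = 0.6166 / 1.163 × 100 = 53.02 %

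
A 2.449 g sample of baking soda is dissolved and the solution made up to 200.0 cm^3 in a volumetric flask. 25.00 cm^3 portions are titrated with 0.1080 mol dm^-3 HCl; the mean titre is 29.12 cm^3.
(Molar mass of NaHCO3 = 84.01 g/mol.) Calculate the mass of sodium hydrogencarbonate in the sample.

2.114 g

NaHCO3 + HCl → NaCl + H2O + CO2
n(HCl) per titration = 0.02912 × 0.1080 = 3.145 × 10^-3 mol
n(NaHCO3) in each aliquot = 3.145 × 10^-3 mol (1:1 ratio)
n(NaHCO3) in the whole flask = 3.145 × 10^-3 × 200.0/25.00 = 0.02516 mol
mass of NaHCO3 = 0.02516 × 84.01 = 2.114 g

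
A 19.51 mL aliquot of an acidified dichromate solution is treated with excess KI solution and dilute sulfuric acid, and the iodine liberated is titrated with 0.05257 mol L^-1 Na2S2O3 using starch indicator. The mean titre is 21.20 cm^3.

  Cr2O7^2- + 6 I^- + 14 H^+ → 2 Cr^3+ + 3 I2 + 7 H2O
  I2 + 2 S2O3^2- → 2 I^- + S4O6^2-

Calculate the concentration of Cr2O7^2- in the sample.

n(S2O3^2-) = 0.02120 × 0.05257 = 1.114 × 10^-3 mol
n(I2) = n(S2O3^2-)/2 = 5.572 × 10^-4 mol
From the 1:3 ratio, n(Cr2O7^2-) in the aliquot = 1/3 × 5.572 × 10^-4 = 1.857 × 10^-4 mol
[Cr2O7^2-] = 1.857 × 10^-4 / 0.01951 = 0.009521 mol/L

0.009521 mol/L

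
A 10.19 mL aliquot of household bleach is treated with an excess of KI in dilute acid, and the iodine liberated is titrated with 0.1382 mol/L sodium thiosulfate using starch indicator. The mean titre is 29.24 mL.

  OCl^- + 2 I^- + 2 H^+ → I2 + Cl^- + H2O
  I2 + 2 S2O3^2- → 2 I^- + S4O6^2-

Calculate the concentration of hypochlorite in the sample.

0.1983 mol/L

n(S2O3^2-) = 0.02924 × 0.1382 = 4.041 × 10^-3 mol
n(I2) = n(S2O3^2-)/2 = 2.020 × 10^-3 mol
n(OCl^-) in the aliquot = 2.020 × 10^-3 mol (1:1 ratio)
[OCl^-] = 2.020 × 10^-3 / 0.01019 = 0.1983 mol/L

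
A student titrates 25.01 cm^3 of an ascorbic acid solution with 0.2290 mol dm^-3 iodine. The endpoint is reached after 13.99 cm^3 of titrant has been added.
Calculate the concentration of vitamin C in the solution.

0.1281 mol/L

C6H8O6 + I2 → C6H6O6 + 2 HI
n(I2) = 0.01399 L × 0.2290 mol/L = 3.204 × 10^-3 mol
n(C6H8O6) = 3.204 × 10^-3 mol (1:1 mole ratio)
[C6H8O6] = 3.204 × 10^-3 mol / 0.02501 L = 0.1281 mol/L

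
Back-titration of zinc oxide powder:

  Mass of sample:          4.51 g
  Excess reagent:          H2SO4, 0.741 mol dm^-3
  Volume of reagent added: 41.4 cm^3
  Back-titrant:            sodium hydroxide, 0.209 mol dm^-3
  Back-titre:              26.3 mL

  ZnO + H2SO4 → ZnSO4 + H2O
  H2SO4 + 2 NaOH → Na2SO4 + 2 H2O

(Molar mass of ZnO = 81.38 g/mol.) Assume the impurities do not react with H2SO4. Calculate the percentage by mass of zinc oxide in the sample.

50.4 %

n(H2SO4) added = 0.0414 × 0.741 = 0.0307 mol
n(NaOH) used in back-titration = 0.0263 × 0.209 = 5.50 × 10^-3 mol
From the 1:2 ratio, n(H2SO4) left over = 1/2 × 5.50 × 10^-3 = 2.75 × 10^-3 mol
n(H2SO4) consumed by analyte = 0.0307 − 2.75 × 10^-3 = 0.0279 mol
n(ZnO) = 0.0279 mol (1:1 ratio)
mass of ZnO = 0.0279 × 81.38 = 2.27 g
% ZnO = 2.27 / 4.51 × 100 = 50.4 %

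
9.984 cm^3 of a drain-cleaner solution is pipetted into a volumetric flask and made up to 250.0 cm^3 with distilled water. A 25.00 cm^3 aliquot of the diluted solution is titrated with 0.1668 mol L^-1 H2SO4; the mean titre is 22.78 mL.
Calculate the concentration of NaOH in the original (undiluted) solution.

7.612 mol/L

2 NaOH + H2SO4 → Na2SO4 + 2 H2O
n(H2SO4) = 0.02278 × 0.1668 = 3.800 × 10^-3 mol
From the 2:1 ratio, n(NaOH) in the aliquot = 2/1 × 3.800 × 10^-3 = 7.599 × 10^-3 mol
[NaOH]_dilute = 7.599 × 10^-3 / 0.02500 = 0.3040 mol/L
Dilution factor = 250.0 / 9.984 = 25.04
[NaOH]_stock = 0.3040 × 25.04 = 7.612 mol/L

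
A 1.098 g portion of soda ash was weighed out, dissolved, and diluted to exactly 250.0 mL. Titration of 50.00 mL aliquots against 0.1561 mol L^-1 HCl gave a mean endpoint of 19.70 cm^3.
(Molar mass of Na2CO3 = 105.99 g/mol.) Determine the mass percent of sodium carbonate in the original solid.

Na2CO3 + 2 HCl → 2 NaCl + H2O + CO2
n(HCl) per titration = 0.01970 × 0.1561 = 3.075 × 10^-3 mol
From the 1:2 ratio, n(Na2CO3) in each aliquot = 1/2 × 3.075 × 10^-3 = 1.538 × 10^-3 mol
n(Na2CO3) in the whole flask = 1.538 × 10^-3 × 250.0/50.00 = 7.688 × 10^-3 mol
mass of Na2CO3 = 7.688 × 10^-3 × 105.99 = 0.8148 g
% Na2CO3 = 0.8148 / 1.098 × 100 = 74.21 %

74.21 %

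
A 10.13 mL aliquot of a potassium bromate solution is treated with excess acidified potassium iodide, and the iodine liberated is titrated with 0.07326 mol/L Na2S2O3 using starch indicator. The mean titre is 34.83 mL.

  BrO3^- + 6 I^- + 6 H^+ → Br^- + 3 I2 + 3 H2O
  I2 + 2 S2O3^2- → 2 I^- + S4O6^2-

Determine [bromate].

0.04198 mol/L

n(S2O3^2-) = 0.03483 × 0.07326 = 2.552 × 10^-3 mol
n(I2) = n(S2O3^2-)/2 = 1.276 × 10^-3 mol
From the 1:3 ratio, n(BrO3^-) in the aliquot = 1/3 × 1.276 × 10^-3 = 4.253 × 10^-4 mol
[BrO3^-] = 4.253 × 10^-4 / 0.01013 = 0.04198 mol/L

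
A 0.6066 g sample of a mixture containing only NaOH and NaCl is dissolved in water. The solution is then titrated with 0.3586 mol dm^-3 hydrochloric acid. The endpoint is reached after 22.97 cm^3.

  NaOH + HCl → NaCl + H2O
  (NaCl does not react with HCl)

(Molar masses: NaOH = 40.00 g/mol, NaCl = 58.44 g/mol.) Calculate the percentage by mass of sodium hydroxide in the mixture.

54.32 %

n(HCl) = 0.02297 × 0.3586 = 8.237 × 10^-3 mol
Let x = n(NaOH), y = n(NaCl).
Titrant: 1x = 8.237 × 10^-3;  mass: 40.00x + 58.44y = 0.6066
Solving, x = 8.237 × 10^-3 mol, y = 4.742 × 10^-3 mol
mass of NaOH = 8.237 × 10^-3 × 40.00 = 0.3295 g
% NaOH = 0.3295 / 0.6066 × 100 = 54.32 %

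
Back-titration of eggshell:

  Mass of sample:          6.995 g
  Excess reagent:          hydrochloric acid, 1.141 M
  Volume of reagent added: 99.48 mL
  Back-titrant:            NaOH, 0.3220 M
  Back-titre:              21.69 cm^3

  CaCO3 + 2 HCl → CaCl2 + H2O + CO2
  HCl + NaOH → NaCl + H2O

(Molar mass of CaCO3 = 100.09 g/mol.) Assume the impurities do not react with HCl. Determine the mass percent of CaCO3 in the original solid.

76.21 %

n(HCl) added = 0.09948 × 1.141 = 0.1135 mol
n(NaOH) used in back-titration = 0.02169 × 0.3220 = 6.984 × 10^-3 mol
n(HCl) left over = 6.984 × 10^-3 mol (1:1 ratio)
n(HCl) consumed by analyte = 0.1135 − 6.984 × 10^-3 = 0.1065 mol
From the 1:2 ratio, n(CaCO3) = 1/2 × 0.1065 = 0.05326 mol
mass of CaCO3 = 0.05326 × 100.09 = 5.331 g
% CaCO3 = 5.331 / 6.995 × 100 = 76.21 %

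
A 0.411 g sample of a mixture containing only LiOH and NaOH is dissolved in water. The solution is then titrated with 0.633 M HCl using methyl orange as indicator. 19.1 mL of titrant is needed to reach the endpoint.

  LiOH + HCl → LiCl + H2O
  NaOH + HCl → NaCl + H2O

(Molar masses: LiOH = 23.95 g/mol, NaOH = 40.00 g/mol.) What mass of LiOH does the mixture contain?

0.108 g

n(HCl) = 0.0191 × 0.633 = 0.0121 mol
Let x = n(LiOH), y = n(NaOH).
Titrant: 1x + 1y = 0.0121;  mass: 23.95x + 40.00y = 0.411
Solving, x = 4.52 × 10^-3 mol, y = 7.57 × 10^-3 mol
mass of LiOH = 4.52 × 10^-3 × 23.95 = 0.108 g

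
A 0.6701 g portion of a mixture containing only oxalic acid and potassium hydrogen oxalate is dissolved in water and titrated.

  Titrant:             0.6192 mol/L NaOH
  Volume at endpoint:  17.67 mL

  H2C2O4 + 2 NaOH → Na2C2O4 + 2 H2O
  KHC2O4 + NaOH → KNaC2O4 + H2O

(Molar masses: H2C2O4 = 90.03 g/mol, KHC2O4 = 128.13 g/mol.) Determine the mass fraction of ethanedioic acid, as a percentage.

n(NaOH) = 0.01767 × 0.6192 = 0.01094 mol
Let x = n(H2C2O4), y = n(KHC2O4).
Titrant: 2x + 1y = 0.01094;  mass: 90.03x + 128.13y = 0.6701
Solving, x = 4.402 × 10^-3 mol, y = 2.137 × 10^-3 mol
mass of H2C2O4 = 4.402 × 10^-3 × 90.03 = 0.3963 g
% H2C2O4 = 0.3963 / 0.6701 × 100 = 59.15 %

59.15 %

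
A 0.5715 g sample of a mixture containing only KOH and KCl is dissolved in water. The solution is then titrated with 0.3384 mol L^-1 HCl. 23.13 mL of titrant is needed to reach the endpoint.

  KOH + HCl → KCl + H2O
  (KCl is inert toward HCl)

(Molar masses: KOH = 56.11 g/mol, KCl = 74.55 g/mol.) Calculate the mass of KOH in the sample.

n(HCl) = 0.02313 × 0.3384 = 7.827 × 10^-3 mol
Let x = n(KOH), y = n(KCl).
Titrant: 1x = 7.827 × 10^-3;  mass: 56.11x + 74.55y = 0.5715
Solving, x = 7.827 × 10^-3 mol, y = 1.775 × 10^-3 mol
mass of KOH = 7.827 × 10^-3 × 56.11 = 0.4392 g

0.4392 g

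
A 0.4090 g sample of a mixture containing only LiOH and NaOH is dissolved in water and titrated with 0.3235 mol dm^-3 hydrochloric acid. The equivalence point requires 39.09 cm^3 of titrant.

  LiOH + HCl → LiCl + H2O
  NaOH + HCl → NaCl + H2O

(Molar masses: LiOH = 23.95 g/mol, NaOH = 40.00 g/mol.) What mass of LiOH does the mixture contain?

0.1445 g

n(HCl) = 0.03909 × 0.3235 = 0.01265 mol
Let x = n(LiOH), y = n(NaOH).
Titrant: 1x + 1y = 0.01265;  mass: 23.95x + 40.00y = 0.4090
Solving, x = 6.033 × 10^-3 mol, y = 6.613 × 10^-3 mol
mass of LiOH = 6.033 × 10^-3 × 23.95 = 0.1445 g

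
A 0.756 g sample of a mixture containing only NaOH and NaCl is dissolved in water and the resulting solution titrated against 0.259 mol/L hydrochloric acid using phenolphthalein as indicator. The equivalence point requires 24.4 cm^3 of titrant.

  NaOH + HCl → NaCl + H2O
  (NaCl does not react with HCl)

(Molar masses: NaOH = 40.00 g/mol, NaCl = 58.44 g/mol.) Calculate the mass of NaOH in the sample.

n(HCl) = 0.0244 × 0.259 = 6.32 × 10^-3 mol
Let x = n(NaOH), y = n(NaCl).
Titrant: 1x = 6.32 × 10^-3;  mass: 40.00x + 58.44y = 0.756
Solving, x = 6.32 × 10^-3 mol, y = 8.61 × 10^-3 mol
mass of NaOH = 6.32 × 10^-3 × 40.00 = 0.253 g

0.253 g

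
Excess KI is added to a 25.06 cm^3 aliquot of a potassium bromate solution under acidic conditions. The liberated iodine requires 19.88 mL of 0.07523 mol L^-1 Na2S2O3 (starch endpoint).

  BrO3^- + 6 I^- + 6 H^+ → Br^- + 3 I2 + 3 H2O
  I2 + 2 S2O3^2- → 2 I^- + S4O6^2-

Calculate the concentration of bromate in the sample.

0.009947 mol/L

n(S2O3^2-) = 0.01988 × 0.07523 = 1.496 × 10^-3 mol
n(I2) = n(S2O3^2-)/2 = 7.478 × 10^-4 mol
From the 1:3 ratio, n(BrO3^-) in the aliquot = 1/3 × 7.478 × 10^-4 = 2.493 × 10^-4 mol
[BrO3^-] = 2.493 × 10^-4 / 0.02506 = 0.009947 mol/L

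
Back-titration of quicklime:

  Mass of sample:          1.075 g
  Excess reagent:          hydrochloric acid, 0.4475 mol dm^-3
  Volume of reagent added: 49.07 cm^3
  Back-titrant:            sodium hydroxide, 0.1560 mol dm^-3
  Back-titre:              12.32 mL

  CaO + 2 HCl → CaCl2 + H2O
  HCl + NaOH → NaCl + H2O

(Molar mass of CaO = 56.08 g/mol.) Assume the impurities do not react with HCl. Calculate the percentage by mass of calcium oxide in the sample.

n(HCl) added = 0.04907 × 0.4475 = 0.02196 mol
n(NaOH) used in back-titration = 0.01232 × 0.1560 = 1.922 × 10^-3 mol
n(HCl) left over = 1.922 × 10^-3 mol (1:1 ratio)
n(HCl) consumed by analyte = 0.02196 − 1.922 × 10^-3 = 0.02004 mol
From the 1:2 ratio, n(CaO) = 1/2 × 0.02004 = 0.01002 mol
mass of CaO = 0.01002 × 56.08 = 0.5618 g
% CaO = 0.5618 / 1.075 × 100 = 52.26 %

52.26 %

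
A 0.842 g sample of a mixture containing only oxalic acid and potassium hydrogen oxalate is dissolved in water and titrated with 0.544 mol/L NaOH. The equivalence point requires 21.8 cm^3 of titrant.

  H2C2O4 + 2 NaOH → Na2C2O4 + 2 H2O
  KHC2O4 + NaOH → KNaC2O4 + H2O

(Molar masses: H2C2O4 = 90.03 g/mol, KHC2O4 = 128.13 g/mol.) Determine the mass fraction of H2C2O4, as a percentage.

n(NaOH) = 0.0218 × 0.544 = 0.0119 mol
Let x = n(H2C2O4), y = n(KHC2O4).
Titrant: 2x + 1y = 0.0119;  mass: 90.03x + 128.13y = 0.842
Solving, x = 4.08 × 10^-3 mol, y = 3.71 × 10^-3 mol
mass of H2C2O4 = 4.08 × 10^-3 × 90.03 = 0.367 g
% H2C2O4 = 0.367 / 0.842 × 100 = 43.6 %

43.6 %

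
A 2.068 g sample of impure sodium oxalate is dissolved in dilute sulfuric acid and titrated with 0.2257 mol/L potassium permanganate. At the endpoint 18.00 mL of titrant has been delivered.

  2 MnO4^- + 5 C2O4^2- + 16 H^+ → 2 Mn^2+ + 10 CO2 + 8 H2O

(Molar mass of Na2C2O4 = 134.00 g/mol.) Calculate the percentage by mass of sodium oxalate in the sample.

n(KMnO4) = 0.01800 L × 0.2257 mol/L = 4.063 × 10^-3 mol
From the 5:2 ratio, n(Na2C2O4) = 5/2 × 4.063 × 10^-3 = 0.01016 mol
mass of Na2C2O4 = 0.01016 × 134.00 g/mol = 1.361 g
% Na2C2O4 = 1.361 / 2.068 × 100 = 65.81 %

65.81 %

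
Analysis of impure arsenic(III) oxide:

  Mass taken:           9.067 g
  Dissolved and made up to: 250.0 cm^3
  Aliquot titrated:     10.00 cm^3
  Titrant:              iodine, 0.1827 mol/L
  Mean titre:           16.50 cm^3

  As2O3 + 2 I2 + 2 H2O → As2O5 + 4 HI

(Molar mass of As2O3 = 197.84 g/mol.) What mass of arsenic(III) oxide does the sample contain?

7.455 g

n(I2) per titration = 0.01650 × 0.1827 = 3.015 × 10^-3 mol
From the 1:2 ratio, n(As2O3) in each aliquot = 1/2 × 3.015 × 10^-3 = 1.507 × 10^-3 mol
n(As2O3) in the whole flask = 1.507 × 10^-3 × 250.0/10.00 = 0.03768 mol
mass of As2O3 = 0.03768 × 197.84 = 7.455 g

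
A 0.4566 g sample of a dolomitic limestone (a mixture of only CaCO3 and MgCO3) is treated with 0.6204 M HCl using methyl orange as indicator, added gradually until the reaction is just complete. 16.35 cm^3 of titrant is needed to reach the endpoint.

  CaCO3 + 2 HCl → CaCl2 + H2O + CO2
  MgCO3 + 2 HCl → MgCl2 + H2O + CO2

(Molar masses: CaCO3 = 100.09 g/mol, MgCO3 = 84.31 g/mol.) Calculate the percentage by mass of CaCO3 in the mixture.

40.28 %

n(HCl) = 0.01635 × 0.6204 = 0.01014 mol
Let x = n(CaCO3), y = n(MgCO3).
Titrant: 2x + 2y = 0.01014;  mass: 100.09x + 84.31y = 0.4566
Solving, x = 1.838 × 10^-3 mol, y = 3.234 × 10^-3 mol
mass of CaCO3 = 1.838 × 10^-3 × 100.09 = 0.1839 g
% CaCO3 = 0.1839 / 0.4566 × 100 = 40.28 %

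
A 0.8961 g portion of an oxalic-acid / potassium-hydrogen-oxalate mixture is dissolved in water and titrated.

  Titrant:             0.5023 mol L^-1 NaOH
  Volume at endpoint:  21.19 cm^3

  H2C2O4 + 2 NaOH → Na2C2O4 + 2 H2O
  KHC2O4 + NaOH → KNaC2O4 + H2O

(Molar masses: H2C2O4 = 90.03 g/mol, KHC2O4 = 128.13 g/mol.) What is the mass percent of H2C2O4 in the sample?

n(NaOH) = 0.02119 × 0.5023 = 0.01064 mol
Let x = n(H2C2O4), y = n(KHC2O4).
Titrant: 2x + 1y = 0.01064;  mass: 90.03x + 128.13y = 0.8961
Solving, x = 2.813 × 10^-3 mol, y = 5.017 × 10^-3 mol
mass of H2C2O4 = 2.813 × 10^-3 × 90.03 = 0.2533 g
% H2C2O4 = 0.2533 / 0.8961 × 100 = 28.27 %

28.27 %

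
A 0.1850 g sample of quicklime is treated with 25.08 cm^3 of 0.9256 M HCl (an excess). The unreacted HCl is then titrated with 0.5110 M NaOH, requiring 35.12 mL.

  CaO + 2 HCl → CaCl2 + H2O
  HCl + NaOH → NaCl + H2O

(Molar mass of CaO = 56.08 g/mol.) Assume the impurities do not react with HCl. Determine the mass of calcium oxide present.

0.1477 g

n(HCl) added = 0.02508 × 0.9256 = 0.02321 mol
n(NaOH) used in back-titration = 0.03512 × 0.5110 = 0.01795 mol
n(HCl) left over = 0.01795 mol (1:1 ratio)
n(HCl) consumed by analyte = 0.02321 − 0.01795 = 5.268 × 10^-3 mol
From the 1:2 ratio, n(CaO) = 1/2 × 5.268 × 10^-3 = 2.634 × 10^-3 mol
mass of CaO = 2.634 × 10^-3 × 56.08 = 0.1477 g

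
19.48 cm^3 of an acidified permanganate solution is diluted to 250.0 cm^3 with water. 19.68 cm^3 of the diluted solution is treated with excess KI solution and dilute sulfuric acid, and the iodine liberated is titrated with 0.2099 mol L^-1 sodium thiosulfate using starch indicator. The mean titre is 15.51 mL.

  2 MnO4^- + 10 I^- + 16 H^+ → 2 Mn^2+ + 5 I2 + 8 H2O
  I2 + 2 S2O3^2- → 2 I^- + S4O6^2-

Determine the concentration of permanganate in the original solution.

0.4246 mol/L

n(S2O3^2-) = 0.01551 × 0.2099 = 3.256 × 10^-3 mol
n(I2) = n(S2O3^2-)/2 = 1.628 × 10^-3 mol
From the 2:5 ratio, n(MnO4^-) in the aliquot = 2/5 × 1.628 × 10^-3 = 6.511 × 10^-4 mol
[MnO4^-]_dilute = 6.511 × 10^-4 / 0.01968 = 0.03308 mol/L
[MnO4^-]_original = 0.03308 × 250.0/19.48 = 0.4246 mol/L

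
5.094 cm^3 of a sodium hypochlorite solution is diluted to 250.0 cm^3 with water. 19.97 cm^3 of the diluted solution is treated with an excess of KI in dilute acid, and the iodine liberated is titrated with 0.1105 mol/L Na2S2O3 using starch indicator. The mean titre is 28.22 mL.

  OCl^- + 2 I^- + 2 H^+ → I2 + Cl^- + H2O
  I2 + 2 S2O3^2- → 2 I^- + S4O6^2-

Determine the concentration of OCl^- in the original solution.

3.832 mol/L

n(S2O3^2-) = 0.02822 × 0.1105 = 3.118 × 10^-3 mol
n(I2) = n(S2O3^2-)/2 = 1.559 × 10^-3 mol
n(OCl^-) in the aliquot = 1.559 × 10^-3 mol (1:1 ratio)
[OCl^-]_dilute = 1.559 × 10^-3 / 0.01997 = 0.07807 mol/L
[OCl^-]_original = 0.07807 × 250.0/5.094 = 3.832 mol/L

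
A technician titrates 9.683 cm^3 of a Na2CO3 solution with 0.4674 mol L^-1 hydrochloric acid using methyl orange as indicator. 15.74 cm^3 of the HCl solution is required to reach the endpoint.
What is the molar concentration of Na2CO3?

Na2CO3 + 2 HCl → 2 NaCl + H2O + CO2
n(HCl) = 0.01574 L × 0.4674 mol/L = 7.357 × 10^-3 mol
From the 1:2 mole ratio, n(Na2CO3) = 1/2 × 7.357 × 10^-3 = 3.678 × 10^-3 mol
[Na2CO3] = 3.678 × 10^-3 mol / 0.009683 L = 0.3799 mol/L

0.3799 mol/L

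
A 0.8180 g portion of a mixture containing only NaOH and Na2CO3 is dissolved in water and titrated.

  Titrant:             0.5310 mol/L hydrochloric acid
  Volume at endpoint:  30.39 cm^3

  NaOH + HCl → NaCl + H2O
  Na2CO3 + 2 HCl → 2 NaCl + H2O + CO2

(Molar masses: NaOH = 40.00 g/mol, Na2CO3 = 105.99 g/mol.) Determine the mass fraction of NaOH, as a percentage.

n(HCl) = 0.03039 × 0.5310 = 0.01614 mol
Let x = n(NaOH), y = n(Na2CO3).
Titrant: 1x + 2y = 0.01614;  mass: 40.00x + 105.99y = 0.8180
Solving, x = 2.861 × 10^-3 mol, y = 6.638 × 10^-3 mol
mass of NaOH = 2.861 × 10^-3 × 40.00 = 0.1145 g
% NaOH = 0.1145 / 0.8180 × 100 = 13.99 %

13.99 %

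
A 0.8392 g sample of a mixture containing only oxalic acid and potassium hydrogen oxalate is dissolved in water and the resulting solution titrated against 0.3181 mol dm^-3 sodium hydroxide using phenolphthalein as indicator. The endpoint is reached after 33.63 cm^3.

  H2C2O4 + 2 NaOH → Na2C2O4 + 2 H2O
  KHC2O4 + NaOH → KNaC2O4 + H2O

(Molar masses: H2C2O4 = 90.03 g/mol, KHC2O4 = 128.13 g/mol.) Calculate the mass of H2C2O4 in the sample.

n(NaOH) = 0.03363 × 0.3181 = 0.01070 mol
Let x = n(H2C2O4), y = n(KHC2O4).
Titrant: 2x + 1y = 0.01070;  mass: 90.03x + 128.13y = 0.8392
Solving, x = 3.197 × 10^-3 mol, y = 4.303 × 10^-3 mol
mass of H2C2O4 = 3.197 × 10^-3 × 90.03 = 0.2879 g

0.2879 g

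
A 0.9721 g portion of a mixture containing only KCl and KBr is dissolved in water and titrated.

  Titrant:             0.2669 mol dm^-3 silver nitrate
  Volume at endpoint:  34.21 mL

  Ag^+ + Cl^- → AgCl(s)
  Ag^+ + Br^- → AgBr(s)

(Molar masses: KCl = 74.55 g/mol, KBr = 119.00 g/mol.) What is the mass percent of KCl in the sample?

19.75 %

n(AgNO3) = 0.03421 × 0.2669 = 9.131 × 10^-3 mol
Let x = n(KCl), y = n(KBr).
Titrant: 1x + 1y = 9.131 × 10^-3;  mass: 74.55x + 119.00y = 0.9721
Solving, x = 2.575 × 10^-3 mol, y = 6.556 × 10^-3 mol
mass of KCl = 2.575 × 10^-3 × 74.55 = 0.1919 g
% KCl = 0.1919 / 0.9721 × 100 = 19.75 %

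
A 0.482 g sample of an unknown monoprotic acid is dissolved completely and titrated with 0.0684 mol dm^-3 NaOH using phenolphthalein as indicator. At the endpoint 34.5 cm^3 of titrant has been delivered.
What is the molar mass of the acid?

204 g/mol

n(NaOH) = 0.0345 L × 0.0684 mol/L = 2.36 × 10^-3 mol
n(HA) = 2.36 × 10^-3 mol (1:1 ratio)
M = m / n = 0.482 g / 2.36 × 10^-3 mol = 204 g/mol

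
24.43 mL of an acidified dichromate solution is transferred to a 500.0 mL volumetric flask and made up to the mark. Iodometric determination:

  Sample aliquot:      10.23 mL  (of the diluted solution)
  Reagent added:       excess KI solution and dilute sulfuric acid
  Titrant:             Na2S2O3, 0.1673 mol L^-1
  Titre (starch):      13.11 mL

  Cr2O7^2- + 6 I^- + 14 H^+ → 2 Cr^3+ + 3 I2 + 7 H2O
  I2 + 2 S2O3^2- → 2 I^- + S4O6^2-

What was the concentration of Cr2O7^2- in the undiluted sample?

n(S2O3^2-) = 0.01311 × 0.1673 = 2.193 × 10^-3 mol
n(I2) = n(S2O3^2-)/2 = 1.097 × 10^-3 mol
From the 1:3 ratio, n(Cr2O7^2-) in the aliquot = 1/3 × 1.097 × 10^-3 = 3.656 × 10^-4 mol
[Cr2O7^2-]_dilute = 3.656 × 10^-4 / 0.01023 = 0.03573 mol/L
[Cr2O7^2-]_original = 0.03573 × 500.0/24.43 = 0.7313 mol/L

0.7313 mol/L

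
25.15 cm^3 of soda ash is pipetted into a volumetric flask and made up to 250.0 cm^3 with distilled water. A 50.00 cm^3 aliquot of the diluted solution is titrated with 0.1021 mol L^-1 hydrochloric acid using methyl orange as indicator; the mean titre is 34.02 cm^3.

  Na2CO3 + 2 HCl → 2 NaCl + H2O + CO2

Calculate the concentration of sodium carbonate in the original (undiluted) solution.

n(HCl) = 0.03402 × 0.1021 = 3.473 × 10^-3 mol
From the 1:2 ratio, n(Na2CO3) in the aliquot = 1/2 × 3.473 × 10^-3 = 1.737 × 10^-3 mol
[Na2CO3]_dilute = 1.737 × 10^-3 / 0.05000 = 0.03473 mol/L
Dilution factor = 250.0 / 25.15 = 9.940
[Na2CO3]_stock = 0.03473 × 9.940 = 0.3453 mol/L

0.3453 mol/L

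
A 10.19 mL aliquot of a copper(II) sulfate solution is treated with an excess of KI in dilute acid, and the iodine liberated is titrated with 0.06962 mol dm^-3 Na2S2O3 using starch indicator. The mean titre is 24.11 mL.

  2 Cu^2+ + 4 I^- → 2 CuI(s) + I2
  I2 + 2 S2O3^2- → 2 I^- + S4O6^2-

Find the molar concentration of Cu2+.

0.1647 mol/L

n(S2O3^2-) = 0.02411 × 0.06962 = 1.679 × 10^-3 mol
n(I2) = n(S2O3^2-)/2 = 8.393 × 10^-4 mol
From the 2:1 ratio, n(Cu2+) in the aliquot = 2/1 × 8.393 × 10^-4 = 1.679 × 10^-3 mol
[Cu2+] = 1.679 × 10^-3 / 0.01019 = 0.1647 mol/L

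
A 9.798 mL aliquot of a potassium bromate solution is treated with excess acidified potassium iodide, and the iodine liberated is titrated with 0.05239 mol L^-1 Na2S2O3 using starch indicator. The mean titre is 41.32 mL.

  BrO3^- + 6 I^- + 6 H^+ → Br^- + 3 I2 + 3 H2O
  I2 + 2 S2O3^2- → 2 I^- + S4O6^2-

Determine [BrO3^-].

n(S2O3^2-) = 0.04132 × 0.05239 = 2.165 × 10^-3 mol
n(I2) = n(S2O3^2-)/2 = 1.082 × 10^-3 mol
From the 1:3 ratio, n(BrO3^-) in the aliquot = 1/3 × 1.082 × 10^-3 = 3.608 × 10^-4 mol
[BrO3^-] = 3.608 × 10^-4 / 0.009798 = 0.03682 mol/L

0.03682 mol/L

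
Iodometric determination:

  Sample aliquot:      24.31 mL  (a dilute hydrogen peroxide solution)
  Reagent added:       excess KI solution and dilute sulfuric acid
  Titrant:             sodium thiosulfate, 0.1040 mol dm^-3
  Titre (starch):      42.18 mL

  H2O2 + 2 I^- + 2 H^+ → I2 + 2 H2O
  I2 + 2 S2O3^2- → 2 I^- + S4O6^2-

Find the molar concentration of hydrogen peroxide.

0.09022 mol/L

n(S2O3^2-) = 0.04218 × 0.1040 = 4.387 × 10^-3 mol
n(I2) = n(S2O3^2-)/2 = 2.193 × 10^-3 mol
n(H2O2) in the aliquot = 2.193 × 10^-3 mol (1:1 ratio)
[H2O2] = 2.193 × 10^-3 / 0.02431 = 0.09022 mol/L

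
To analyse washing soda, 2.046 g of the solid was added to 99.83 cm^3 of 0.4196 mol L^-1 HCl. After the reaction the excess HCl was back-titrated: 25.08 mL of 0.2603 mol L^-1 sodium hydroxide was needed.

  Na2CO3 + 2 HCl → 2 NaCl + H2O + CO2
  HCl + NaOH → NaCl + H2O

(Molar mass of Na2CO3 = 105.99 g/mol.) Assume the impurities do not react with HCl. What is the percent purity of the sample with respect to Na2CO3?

n(HCl) added = 0.09983 × 0.4196 = 0.04189 mol
n(NaOH) used in back-titration = 0.02508 × 0.2603 = 6.528 × 10^-3 mol
n(HCl) left over = 6.528 × 10^-3 mol (1:1 ratio)
n(HCl) consumed by analyte = 0.04189 − 6.528 × 10^-3 = 0.03536 mol
From the 1:2 ratio, n(Na2CO3) = 1/2 × 0.03536 = 0.01768 mol
mass of Na2CO3 = 0.01768 × 105.99 = 1.874 g
% Na2CO3 = 1.874 / 2.046 × 100 = 91.59 %

91.59 %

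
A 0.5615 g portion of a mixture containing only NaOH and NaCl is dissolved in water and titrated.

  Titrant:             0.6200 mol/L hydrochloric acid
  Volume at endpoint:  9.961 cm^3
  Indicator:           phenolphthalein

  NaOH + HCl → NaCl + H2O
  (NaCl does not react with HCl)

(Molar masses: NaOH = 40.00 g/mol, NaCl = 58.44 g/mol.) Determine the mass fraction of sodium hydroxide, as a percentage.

n(HCl) = 0.009961 × 0.6200 = 6.176 × 10^-3 mol
Let x = n(NaOH), y = n(NaCl).
Titrant: 1x = 6.176 × 10^-3;  mass: 40.00x + 58.44y = 0.5615
Solving, x = 6.176 × 10^-3 mol, y = 5.381 × 10^-3 mol
mass of NaOH = 6.176 × 10^-3 × 40.00 = 0.2470 g
% NaOH = 0.2470 / 0.5615 × 100 = 44.00 %

44.00 %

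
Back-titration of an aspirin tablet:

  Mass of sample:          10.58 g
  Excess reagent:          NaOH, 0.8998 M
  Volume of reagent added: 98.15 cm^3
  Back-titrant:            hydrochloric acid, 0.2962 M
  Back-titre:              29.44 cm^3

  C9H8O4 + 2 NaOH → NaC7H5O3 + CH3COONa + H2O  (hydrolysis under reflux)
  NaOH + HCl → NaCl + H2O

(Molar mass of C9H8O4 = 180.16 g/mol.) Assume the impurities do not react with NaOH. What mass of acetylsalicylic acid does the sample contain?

n(NaOH) added = 0.09815 × 0.8998 = 0.08832 mol
n(HCl) used in back-titration = 0.02944 × 0.2962 = 8.720 × 10^-3 mol
n(NaOH) left over = 8.720 × 10^-3 mol (1:1 ratio)
n(NaOH) consumed by analyte = 0.08832 − 8.720 × 10^-3 = 0.07960 mol
From the 1:2 ratio, n(C9H8O4) = 1/2 × 0.07960 = 0.03980 mol
mass of C9H8O4 = 0.03980 × 180.16 = 7.170 g

7.170 g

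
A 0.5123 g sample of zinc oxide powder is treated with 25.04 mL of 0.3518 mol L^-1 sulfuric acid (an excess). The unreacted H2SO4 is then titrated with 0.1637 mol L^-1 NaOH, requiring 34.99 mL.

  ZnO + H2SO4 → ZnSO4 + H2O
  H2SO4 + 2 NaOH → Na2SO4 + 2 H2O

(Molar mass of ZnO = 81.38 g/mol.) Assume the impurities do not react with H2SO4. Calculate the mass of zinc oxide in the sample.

n(H2SO4) added = 0.02504 × 0.3518 = 8.809 × 10^-3 mol
n(NaOH) used in back-titration = 0.03499 × 0.1637 = 5.728 × 10^-3 mol
From the 1:2 ratio, n(H2SO4) left over = 1/2 × 5.728 × 10^-3 = 2.864 × 10^-3 mol
n(H2SO4) consumed by analyte = 8.809 × 10^-3 − 2.864 × 10^-3 = 5.945 × 10^-3 mol
n(ZnO) = 5.945 × 10^-3 mol (1:1 ratio)
mass of ZnO = 5.945 × 10^-3 × 81.38 = 0.4838 g

0.4838 g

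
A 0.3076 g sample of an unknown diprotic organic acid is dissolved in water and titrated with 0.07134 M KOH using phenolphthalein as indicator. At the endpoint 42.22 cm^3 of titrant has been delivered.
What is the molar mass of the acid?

204.3 g/mol

n(KOH) = 0.04222 L × 0.07134 mol/L = 3.012 × 10^-3 mol
From the 1:2 ratio, n(H2A) = 1/2 × 3.012 × 10^-3 = 1.506 × 10^-3 mol
M = m / n = 0.3076 g / 1.506 × 10^-3 mol = 204.3 g/mol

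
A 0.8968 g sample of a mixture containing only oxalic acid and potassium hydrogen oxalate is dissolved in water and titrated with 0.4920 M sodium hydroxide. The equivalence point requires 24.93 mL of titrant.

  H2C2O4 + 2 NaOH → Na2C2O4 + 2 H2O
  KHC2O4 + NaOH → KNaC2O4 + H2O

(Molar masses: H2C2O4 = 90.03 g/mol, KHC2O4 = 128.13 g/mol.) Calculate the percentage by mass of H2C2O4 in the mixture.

40.75 %

n(NaOH) = 0.02493 × 0.4920 = 0.01227 mol
Let x = n(H2C2O4), y = n(KHC2O4).
Titrant: 2x + 1y = 0.01227;  mass: 90.03x + 128.13y = 0.8968
Solving, x = 4.059 × 10^-3 mol, y = 4.147 × 10^-3 mol
mass of H2C2O4 = 4.059 × 10^-3 × 90.03 = 0.3655 g
% H2C2O4 = 0.3655 / 0.8968 × 100 = 40.75 %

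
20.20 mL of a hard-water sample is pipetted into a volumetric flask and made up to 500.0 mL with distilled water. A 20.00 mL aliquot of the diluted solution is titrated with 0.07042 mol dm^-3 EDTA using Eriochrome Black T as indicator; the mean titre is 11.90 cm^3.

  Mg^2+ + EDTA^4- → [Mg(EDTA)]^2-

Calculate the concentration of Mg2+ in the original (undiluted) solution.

1.037 mol/L

n(EDTA) = 0.01190 × 0.07042 = 8.380 × 10^-4 mol
n(Mg2+) in the aliquot = 8.380 × 10^-4 mol (1:1 ratio)
[Mg2+]_dilute = 8.380 × 10^-4 / 0.02000 = 0.04190 mol/L
Dilution factor = 500.0 / 20.20 = 24.75
[Mg2+]_stock = 0.04190 × 24.75 = 1.037 mol/L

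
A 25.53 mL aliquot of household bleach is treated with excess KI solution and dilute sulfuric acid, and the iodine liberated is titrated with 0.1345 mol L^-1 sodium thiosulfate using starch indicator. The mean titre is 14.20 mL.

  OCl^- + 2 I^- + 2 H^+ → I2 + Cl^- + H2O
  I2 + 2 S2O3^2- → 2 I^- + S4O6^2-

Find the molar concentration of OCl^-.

0.03741 mol/L

n(S2O3^2-) = 0.01420 × 0.1345 = 1.910 × 10^-3 mol
n(I2) = n(S2O3^2-)/2 = 9.550 × 10^-4 mol
n(OCl^-) in the aliquot = 9.550 × 10^-4 mol (1:1 ratio)
[OCl^-] = 9.550 × 10^-4 / 0.02553 = 0.03741 mol/L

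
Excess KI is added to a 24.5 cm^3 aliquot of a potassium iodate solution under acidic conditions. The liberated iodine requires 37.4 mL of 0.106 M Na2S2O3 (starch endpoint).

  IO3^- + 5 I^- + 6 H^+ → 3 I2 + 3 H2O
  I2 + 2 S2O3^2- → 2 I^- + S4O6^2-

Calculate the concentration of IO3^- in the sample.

n(S2O3^2-) = 0.0374 × 0.106 = 3.96 × 10^-3 mol
n(I2) = n(S2O3^2-)/2 = 1.98 × 10^-3 mol
From the 1:3 ratio, n(IO3^-) in the aliquot = 1/3 × 1.98 × 10^-3 = 6.61 × 10^-4 mol
[IO3^-] = 6.61 × 10^-4 / 0.0245 = 0.0270 mol/L

0.0270 M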